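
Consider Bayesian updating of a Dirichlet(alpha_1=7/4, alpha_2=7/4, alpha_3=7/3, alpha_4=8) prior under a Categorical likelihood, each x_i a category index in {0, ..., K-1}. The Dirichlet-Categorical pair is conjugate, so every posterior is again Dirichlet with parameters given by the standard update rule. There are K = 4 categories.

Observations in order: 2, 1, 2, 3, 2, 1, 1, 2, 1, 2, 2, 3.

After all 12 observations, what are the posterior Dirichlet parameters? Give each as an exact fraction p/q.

alpha_1=7/4, alpha_2=23/4, alpha_3=25/3, alpha_4=10

obs 1: x=2 → posterior Dirichlet(7/4, 7/4, 10/3, 8)
obs 2: x=1 → posterior Dirichlet(7/4, 11/4, 10/3, 8)
obs 3: x=2 → posterior Dirichlet(7/4, 11/4, 13/3, 8)
obs 4: x=3 → posterior Dirichlet(7/4, 11/4, 13/3, 9)
obs 5: x=2 → posterior Dirichlet(7/4, 11/4, 16/3, 9)
obs 6: x=1 → posterior Dirichlet(7/4, 15/4, 16/3, 9)
obs 7: x=1 → posterior Dirichlet(7/4, 19/4, 16/3, 9)
obs 8: x=2 → posterior Dirichlet(7/4, 19/4, 19/3, 9)
obs 9: x=1 → posterior Dirichlet(7/4, 23/4, 19/3, 9)
obs 10: x=2 → posterior Dirichlet(7/4, 23/4, 22/3, 9)
obs 11: x=2 → posterior Dirichlet(7/4, 23/4, 25/3, 9)
obs 12: x=3 → posterior Dirichlet(7/4, 23/4, 25/3, 10)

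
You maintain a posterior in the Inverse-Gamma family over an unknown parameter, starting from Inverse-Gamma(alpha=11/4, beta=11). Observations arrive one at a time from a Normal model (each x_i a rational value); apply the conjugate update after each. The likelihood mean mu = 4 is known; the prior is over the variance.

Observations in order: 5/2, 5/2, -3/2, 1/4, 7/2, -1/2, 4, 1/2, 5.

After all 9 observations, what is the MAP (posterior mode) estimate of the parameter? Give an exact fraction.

1673/264

obs 1: x=5/2 → posterior Inverse-Gamma(13/4, 97/8)
obs 2: x=5/2 → posterior Inverse-Gamma(15/4, 53/4)
obs 3: x=-3/2 → posterior Inverse-Gamma(17/4, 227/8)
obs 4: x=1/4 → posterior Inverse-Gamma(19/4, 1133/32)
obs 5: x=7/2 → posterior Inverse-Gamma(21/4, 1137/32)
obs 6: x=-1/2 → posterior Inverse-Gamma(23/4, 1461/32)
obs 7: x=4 → posterior Inverse-Gamma(25/4, 1461/32)
obs 8: x=1/2 → posterior Inverse-Gamma(27/4, 1657/32)
obs 9: x=5 → posterior Inverse-Gamma(29/4, 1673/32)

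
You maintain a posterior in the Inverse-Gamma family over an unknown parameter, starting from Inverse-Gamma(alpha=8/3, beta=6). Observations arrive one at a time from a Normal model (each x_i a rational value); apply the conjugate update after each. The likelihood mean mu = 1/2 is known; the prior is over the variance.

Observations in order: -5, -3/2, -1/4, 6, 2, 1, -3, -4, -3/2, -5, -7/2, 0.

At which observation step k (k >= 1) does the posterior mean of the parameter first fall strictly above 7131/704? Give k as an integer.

k = 4

obs 1: x=-5 → posterior Inverse-Gamma(19/6, 169/8)
obs 2: x=-3/2 → posterior Inverse-Gamma(11/3, 185/8)
obs 3: x=-1/4 → posterior Inverse-Gamma(25/6, 749/32)
obs 4: x=6 → posterior Inverse-Gamma(14/3, 1233/32)
obs 5: x=2 → posterior Inverse-Gamma(31/6, 1269/32)
obs 6: x=1 → posterior Inverse-Gamma(17/3, 1273/32)
obs 7: x=-3 → posterior Inverse-Gamma(37/6, 1469/32)
obs 8: x=-4 → posterior Inverse-Gamma(20/3, 1793/32)
obs 9: x=-3/2 → posterior Inverse-Gamma(43/6, 1857/32)
obs 10: x=-5 → posterior Inverse-Gamma(23/3, 2341/32)
obs 11: x=-7/2 → posterior Inverse-Gamma(49/6, 2597/32)
obs 12: x=0 → posterior Inverse-Gamma(26/3, 2601/32)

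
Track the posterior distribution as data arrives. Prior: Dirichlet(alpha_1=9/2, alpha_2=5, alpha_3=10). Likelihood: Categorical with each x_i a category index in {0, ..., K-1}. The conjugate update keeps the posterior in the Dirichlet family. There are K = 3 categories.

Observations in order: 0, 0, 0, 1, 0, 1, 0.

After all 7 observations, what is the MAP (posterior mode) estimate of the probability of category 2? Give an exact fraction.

18/47

obs 1: x=0 → posterior Dirichlet(11/2, 5, 10)
obs 2: x=0 → posterior Dirichlet(13/2, 5, 10)
obs 3: x=0 → posterior Dirichlet(15/2, 5, 10)
obs 4: x=1 → posterior Dirichlet(15/2, 6, 10)
obs 5: x=0 → posterior Dirichlet(17/2, 6, 10)
obs 6: x=1 → posterior Dirichlet(17/2, 7, 10)
obs 7: x=0 → posterior Dirichlet(19/2, 7, 10)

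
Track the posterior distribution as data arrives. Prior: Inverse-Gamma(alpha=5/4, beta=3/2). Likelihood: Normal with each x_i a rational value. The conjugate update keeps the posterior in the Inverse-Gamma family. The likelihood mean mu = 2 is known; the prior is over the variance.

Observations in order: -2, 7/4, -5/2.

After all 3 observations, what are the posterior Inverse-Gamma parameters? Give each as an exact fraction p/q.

obs 1: x=-2 → posterior Inverse-Gamma(7/4, 19/2)
obs 2: x=7/4 → posterior Inverse-Gamma(9/4, 305/32)
obs 3: x=-5/2 → posterior Inverse-Gamma(11/4, 629/32)

alpha=11/4, beta=629/32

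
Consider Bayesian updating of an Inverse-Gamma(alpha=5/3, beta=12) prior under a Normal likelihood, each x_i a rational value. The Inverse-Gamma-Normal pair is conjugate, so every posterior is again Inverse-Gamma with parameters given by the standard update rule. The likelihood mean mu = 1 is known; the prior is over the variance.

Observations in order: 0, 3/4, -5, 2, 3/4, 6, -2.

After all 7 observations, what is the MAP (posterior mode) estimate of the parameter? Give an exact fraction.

obs 1: x=0 → posterior Inverse-Gamma(13/6, 25/2)
obs 2: x=3/4 → posterior Inverse-Gamma(8/3, 401/32)
obs 3: x=-5 → posterior Inverse-Gamma(19/6, 977/32)
obs 4: x=2 → posterior Inverse-Gamma(11/3, 993/32)
obs 5: x=3/4 → posterior Inverse-Gamma(25/6, 497/16)
obs 6: x=6 → posterior Inverse-Gamma(14/3, 697/16)
obs 7: x=-2 → posterior Inverse-Gamma(31/6, 769/16)

2307/296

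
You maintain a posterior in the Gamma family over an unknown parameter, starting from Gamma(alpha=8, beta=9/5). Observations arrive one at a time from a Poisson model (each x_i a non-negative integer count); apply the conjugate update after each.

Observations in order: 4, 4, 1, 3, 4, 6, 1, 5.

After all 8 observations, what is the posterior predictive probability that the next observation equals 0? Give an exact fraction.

obs 1: x=4 → posterior Gamma(12, 14/5)
obs 2: x=4 → posterior Gamma(16, 19/5)
obs 3: x=1 → posterior Gamma(17, 24/5)
obs 4: x=3 → posterior Gamma(20, 29/5)
obs 5: x=4 → posterior Gamma(24, 34/5)
obs 6: x=6 → posterior Gamma(30, 39/5)
obs 7: x=1 → posterior Gamma(31, 44/5)
obs 8: x=5 → posterior Gamma(36, 49/5)

7031676478883553279994550741476882515263791803223057265323201/232367482936623516730287712543386283362359123728764547834576896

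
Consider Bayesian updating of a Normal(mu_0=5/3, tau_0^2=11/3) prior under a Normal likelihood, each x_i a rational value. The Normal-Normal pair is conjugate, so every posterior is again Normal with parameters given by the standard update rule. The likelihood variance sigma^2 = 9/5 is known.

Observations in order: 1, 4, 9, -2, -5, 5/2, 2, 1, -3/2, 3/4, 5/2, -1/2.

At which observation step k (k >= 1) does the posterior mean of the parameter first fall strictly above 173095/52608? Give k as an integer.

k = 3

obs 1: x=1 → posterior Normal(50/41, 99/82)
obs 2: x=4 → posterior Normal(320/137, 99/137)
obs 3: x=9 → posterior Normal(815/192, 33/64)
obs 4: x=-2 → posterior Normal(705/247, 99/247)
obs 5: x=-5 → posterior Normal(215/151, 99/302)
obs 6: x=5/2 → posterior Normal(1135/714, 33/119)
obs 7: x=2 → posterior Normal(1355/824, 99/412)
obs 8: x=1 → posterior Normal(1465/934, 99/467)
obs 9: x=-3/2 → posterior Normal(325/261, 11/58)
obs 10: x=3/4 → posterior Normal(2765/2308, 99/577)
obs 11: x=5/2 → posterior Normal(3315/2528, 99/632)
obs 12: x=-1/2 → posterior Normal(3205/2748, 33/229)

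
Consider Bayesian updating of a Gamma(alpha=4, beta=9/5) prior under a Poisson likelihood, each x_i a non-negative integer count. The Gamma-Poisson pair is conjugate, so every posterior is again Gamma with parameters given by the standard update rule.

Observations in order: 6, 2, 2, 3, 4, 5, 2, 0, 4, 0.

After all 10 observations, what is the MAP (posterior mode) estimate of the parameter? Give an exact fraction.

obs 1: x=6 → posterior Gamma(10, 14/5)
obs 2: x=2 → posterior Gamma(12, 19/5)
obs 3: x=2 → posterior Gamma(14, 24/5)
obs 4: x=3 → posterior Gamma(17, 29/5)
obs 5: x=4 → posterior Gamma(21, 34/5)
obs 6: x=5 → posterior Gamma(26, 39/5)
obs 7: x=2 → posterior Gamma(28, 44/5)
obs 8: x=0 → posterior Gamma(28, 49/5)
obs 9: x=4 → posterior Gamma(32, 54/5)
obs 10: x=0 → posterior Gamma(32, 59/5)

155/59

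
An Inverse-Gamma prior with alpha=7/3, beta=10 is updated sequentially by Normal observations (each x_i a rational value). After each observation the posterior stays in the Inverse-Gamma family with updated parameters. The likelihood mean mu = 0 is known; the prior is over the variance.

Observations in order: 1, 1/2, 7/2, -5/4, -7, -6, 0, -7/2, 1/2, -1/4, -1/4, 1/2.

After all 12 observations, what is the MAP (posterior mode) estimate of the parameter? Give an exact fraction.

obs 1: x=1 → posterior Inverse-Gamma(17/6, 21/2)
obs 2: x=1/2 → posterior Inverse-Gamma(10/3, 85/8)
obs 3: x=7/2 → posterior Inverse-Gamma(23/6, 67/4)
obs 4: x=-5/4 → posterior Inverse-Gamma(13/3, 561/32)
obs 5: x=-7 → posterior Inverse-Gamma(29/6, 1345/32)
obs 6: x=-6 → posterior Inverse-Gamma(16/3, 1921/32)
obs 7: x=0 → posterior Inverse-Gamma(35/6, 1921/32)
obs 8: x=-7/2 → posterior Inverse-Gamma(19/3, 2117/32)
obs 9: x=1/2 → posterior Inverse-Gamma(41/6, 2121/32)
obs 10: x=-1/4 → posterior Inverse-Gamma(22/3, 1061/16)
obs 11: x=-1/4 → posterior Inverse-Gamma(47/6, 2123/32)
obs 12: x=1/2 → posterior Inverse-Gamma(25/3, 2127/32)

6381/896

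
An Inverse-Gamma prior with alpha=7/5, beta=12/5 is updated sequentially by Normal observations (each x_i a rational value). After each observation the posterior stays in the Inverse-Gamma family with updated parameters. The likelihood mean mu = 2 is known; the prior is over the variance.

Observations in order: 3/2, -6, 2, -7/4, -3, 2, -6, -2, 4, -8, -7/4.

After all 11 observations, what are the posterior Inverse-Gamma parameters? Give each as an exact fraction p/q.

obs 1: x=3/2 → posterior Inverse-Gamma(19/10, 101/40)
obs 2: x=-6 → posterior Inverse-Gamma(12/5, 1381/40)
obs 3: x=2 → posterior Inverse-Gamma(29/10, 1381/40)
obs 4: x=-7/4 → posterior Inverse-Gamma(17/5, 6649/160)
obs 5: x=-3 → posterior Inverse-Gamma(39/10, 8649/160)
obs 6: x=2 → posterior Inverse-Gamma(22/5, 8649/160)
obs 7: x=-6 → posterior Inverse-Gamma(49/10, 13769/160)
obs 8: x=-2 → posterior Inverse-Gamma(27/5, 15049/160)
obs 9: x=4 → posterior Inverse-Gamma(59/10, 15369/160)
obs 10: x=-8 → posterior Inverse-Gamma(32/5, 23369/160)
obs 11: x=-7/4 → posterior Inverse-Gamma(69/10, 12247/80)

alpha=69/10, beta=12247/80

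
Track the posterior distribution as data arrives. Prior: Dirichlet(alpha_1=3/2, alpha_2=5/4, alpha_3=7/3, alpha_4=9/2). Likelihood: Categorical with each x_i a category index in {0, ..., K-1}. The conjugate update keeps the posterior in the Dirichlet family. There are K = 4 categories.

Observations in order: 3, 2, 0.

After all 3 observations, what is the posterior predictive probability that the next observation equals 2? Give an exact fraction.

40/151

obs 1: x=3 → posterior Dirichlet(3/2, 5/4, 7/3, 11/2)
obs 2: x=2 → posterior Dirichlet(3/2, 5/4, 10/3, 11/2)
obs 3: x=0 → posterior Dirichlet(5/2, 5/4, 10/3, 11/2)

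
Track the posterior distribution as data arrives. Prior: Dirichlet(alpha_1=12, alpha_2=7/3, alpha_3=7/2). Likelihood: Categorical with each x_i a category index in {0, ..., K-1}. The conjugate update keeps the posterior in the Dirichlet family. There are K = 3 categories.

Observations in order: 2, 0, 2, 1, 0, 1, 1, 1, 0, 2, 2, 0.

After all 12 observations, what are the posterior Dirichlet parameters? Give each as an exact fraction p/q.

alpha_1=16, alpha_2=19/3, alpha_3=15/2

obs 1: x=2 → posterior Dirichlet(12, 7/3, 9/2)
obs 2: x=0 → posterior Dirichlet(13, 7/3, 9/2)
obs 3: x=2 → posterior Dirichlet(13, 7/3, 11/2)
obs 4: x=1 → posterior Dirichlet(13, 10/3, 11/2)
obs 5: x=0 → posterior Dirichlet(14, 10/3, 11/2)
obs 6: x=1 → posterior Dirichlet(14, 13/3, 11/2)
obs 7: x=1 → posterior Dirichlet(14, 16/3, 11/2)
obs 8: x=1 → posterior Dirichlet(14, 19/3, 11/2)
obs 9: x=0 → posterior Dirichlet(15, 19/3, 11/2)
obs 10: x=2 → posterior Dirichlet(15, 19/3, 13/2)
obs 11: x=2 → posterior Dirichlet(15, 19/3, 15/2)
obs 12: x=0 → posterior Dirichlet(16, 19/3, 15/2)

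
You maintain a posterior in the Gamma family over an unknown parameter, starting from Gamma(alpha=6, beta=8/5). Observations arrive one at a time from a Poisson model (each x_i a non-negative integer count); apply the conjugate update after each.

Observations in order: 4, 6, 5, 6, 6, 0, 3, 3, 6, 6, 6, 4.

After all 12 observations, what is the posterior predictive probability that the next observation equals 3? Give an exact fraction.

obs 1: x=4 → posterior Gamma(10, 13/5)
obs 2: x=6 → posterior Gamma(16, 18/5)
obs 3: x=5 → posterior Gamma(21, 23/5)
obs 4: x=6 → posterior Gamma(27, 28/5)
obs 5: x=6 → posterior Gamma(33, 33/5)
obs 6: x=0 → posterior Gamma(33, 38/5)
obs 7: x=3 → posterior Gamma(36, 43/5)
obs 8: x=3 → posterior Gamma(39, 48/5)
obs 9: x=6 → posterior Gamma(45, 53/5)
obs 10: x=6 → posterior Gamma(51, 58/5)
obs 11: x=6 → posterior Gamma(57, 63/5)
obs 12: x=4 → posterior Gamma(61, 68/5)

30120661930165895758790906980371500061060847921872846388526422425726157412482237871424334426391083196203267686137856000/178921713100828953241802899245074474129186969604672290761273528326863804197536600317452764336003016421614274396125923841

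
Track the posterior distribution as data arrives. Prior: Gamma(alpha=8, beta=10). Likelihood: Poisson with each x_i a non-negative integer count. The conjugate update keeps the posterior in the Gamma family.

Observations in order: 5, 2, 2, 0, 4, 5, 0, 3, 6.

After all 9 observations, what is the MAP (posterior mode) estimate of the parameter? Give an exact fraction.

obs 1: x=5 → posterior Gamma(13, 11)
obs 2: x=2 → posterior Gamma(15, 12)
obs 3: x=2 → posterior Gamma(17, 13)
obs 4: x=0 → posterior Gamma(17, 14)
obs 5: x=4 → posterior Gamma(21, 15)
obs 6: x=5 → posterior Gamma(26, 16)
obs 7: x=0 → posterior Gamma(26, 17)
obs 8: x=3 → posterior Gamma(29, 18)
obs 9: x=6 → posterior Gamma(35, 19)

34/19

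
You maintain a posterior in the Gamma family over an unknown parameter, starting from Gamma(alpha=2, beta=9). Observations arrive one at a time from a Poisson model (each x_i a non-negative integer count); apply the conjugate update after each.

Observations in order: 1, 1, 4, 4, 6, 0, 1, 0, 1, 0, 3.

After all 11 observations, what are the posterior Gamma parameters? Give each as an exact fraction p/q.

alpha=23, beta=20

obs 1: x=1 → posterior Gamma(3, 10)
obs 2: x=1 → posterior Gamma(4, 11)
obs 3: x=4 → posterior Gamma(8, 12)
obs 4: x=4 → posterior Gamma(12, 13)
obs 5: x=6 → posterior Gamma(18, 14)
obs 6: x=0 → posterior Gamma(18, 15)
obs 7: x=1 → posterior Gamma(19, 16)
obs 8: x=0 → posterior Gamma(19, 17)
obs 9: x=1 → posterior Gamma(20, 18)
obs 10: x=0 → posterior Gamma(20, 19)
obs 11: x=3 → posterior Gamma(23, 20)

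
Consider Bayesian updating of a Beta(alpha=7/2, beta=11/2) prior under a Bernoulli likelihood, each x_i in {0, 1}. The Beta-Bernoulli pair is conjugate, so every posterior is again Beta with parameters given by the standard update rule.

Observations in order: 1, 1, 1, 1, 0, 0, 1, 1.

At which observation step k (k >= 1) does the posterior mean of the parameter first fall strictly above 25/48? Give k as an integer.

k = 3

obs 1: x=1 → posterior Beta(9/2, 11/2)
obs 2: x=1 → posterior Beta(11/2, 11/2)
obs 3: x=1 → posterior Beta(13/2, 11/2)
obs 4: x=1 → posterior Beta(15/2, 11/2)
obs 5: x=0 → posterior Beta(15/2, 13/2)
obs 6: x=0 → posterior Beta(15/2, 15/2)
obs 7: x=1 → posterior Beta(17/2, 15/2)
obs 8: x=1 → posterior Beta(19/2, 15/2)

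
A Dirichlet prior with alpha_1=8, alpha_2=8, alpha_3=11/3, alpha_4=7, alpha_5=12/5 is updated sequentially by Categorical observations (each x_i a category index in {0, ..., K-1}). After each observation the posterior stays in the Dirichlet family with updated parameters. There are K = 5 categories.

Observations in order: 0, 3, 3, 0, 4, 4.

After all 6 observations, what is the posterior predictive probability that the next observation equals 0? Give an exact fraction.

obs 1: x=0 → posterior Dirichlet(9, 8, 11/3, 7, 12/5)
obs 2: x=3 → posterior Dirichlet(9, 8, 11/3, 8, 12/5)
obs 3: x=3 → posterior Dirichlet(9, 8, 11/3, 9, 12/5)
obs 4: x=0 → posterior Dirichlet(10, 8, 11/3, 9, 12/5)
obs 5: x=4 → posterior Dirichlet(10, 8, 11/3, 9, 17/5)
obs 6: x=4 → posterior Dirichlet(10, 8, 11/3, 9, 22/5)

75/263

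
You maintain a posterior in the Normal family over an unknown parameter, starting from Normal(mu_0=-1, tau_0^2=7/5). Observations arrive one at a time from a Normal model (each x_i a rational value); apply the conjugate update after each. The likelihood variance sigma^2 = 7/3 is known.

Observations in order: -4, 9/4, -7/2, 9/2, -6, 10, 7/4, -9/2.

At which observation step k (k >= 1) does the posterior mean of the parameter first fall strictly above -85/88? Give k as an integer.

obs 1: x=-4 → posterior Normal(-17/8, 7/8)
obs 2: x=9/4 → posterior Normal(-41/44, 7/11)
obs 3: x=-7/2 → posterior Normal(-83/56, 1/2)
obs 4: x=9/2 → posterior Normal(-29/68, 7/17)
obs 5: x=-6 → posterior Normal(-101/80, 7/20)
obs 6: x=10 → posterior Normal(19/92, 7/23)
obs 7: x=7/4 → posterior Normal(5/13, 7/26)
obs 8: x=-9/2 → posterior Normal(-7/58, 7/29)

k = 2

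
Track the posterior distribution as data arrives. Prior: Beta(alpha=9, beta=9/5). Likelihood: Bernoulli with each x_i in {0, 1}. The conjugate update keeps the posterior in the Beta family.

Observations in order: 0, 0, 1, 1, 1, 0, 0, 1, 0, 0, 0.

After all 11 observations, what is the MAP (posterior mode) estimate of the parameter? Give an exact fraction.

obs 1: x=0 → posterior Beta(9, 14/5)
obs 2: x=0 → posterior Beta(9, 19/5)
obs 3: x=1 → posterior Beta(10, 19/5)
obs 4: x=1 → posterior Beta(11, 19/5)
obs 5: x=1 → posterior Beta(12, 19/5)
obs 6: x=0 → posterior Beta(12, 24/5)
obs 7: x=0 → posterior Beta(12, 29/5)
obs 8: x=1 → posterior Beta(13, 29/5)
obs 9: x=0 → posterior Beta(13, 34/5)
obs 10: x=0 → posterior Beta(13, 39/5)
obs 11: x=0 → posterior Beta(13, 44/5)

20/33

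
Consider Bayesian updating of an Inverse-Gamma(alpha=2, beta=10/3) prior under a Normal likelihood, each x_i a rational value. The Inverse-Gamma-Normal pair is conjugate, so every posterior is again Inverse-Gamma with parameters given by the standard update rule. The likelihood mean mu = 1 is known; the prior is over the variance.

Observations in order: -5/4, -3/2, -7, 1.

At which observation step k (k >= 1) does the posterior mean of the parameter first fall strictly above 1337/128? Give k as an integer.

k = 3

obs 1: x=-5/4 → posterior Inverse-Gamma(5/2, 563/96)
obs 2: x=-3/2 → posterior Inverse-Gamma(3, 863/96)
obs 3: x=-7 → posterior Inverse-Gamma(7/2, 3935/96)
obs 4: x=1 → posterior Inverse-Gamma(4, 3935/96)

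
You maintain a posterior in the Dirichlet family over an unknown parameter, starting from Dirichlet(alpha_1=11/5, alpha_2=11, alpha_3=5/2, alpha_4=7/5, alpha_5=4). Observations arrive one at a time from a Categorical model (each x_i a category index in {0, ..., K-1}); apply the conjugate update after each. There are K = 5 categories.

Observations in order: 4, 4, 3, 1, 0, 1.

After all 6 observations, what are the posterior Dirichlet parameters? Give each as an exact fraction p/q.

alpha_1=16/5, alpha_2=13, alpha_3=5/2, alpha_4=12/5, alpha_5=6

obs 1: x=4 → posterior Dirichlet(11/5, 11, 5/2, 7/5, 5)
obs 2: x=4 → posterior Dirichlet(11/5, 11, 5/2, 7/5, 6)
obs 3: x=3 → posterior Dirichlet(11/5, 11, 5/2, 12/5, 6)
obs 4: x=1 → posterior Dirichlet(11/5, 12, 5/2, 12/5, 6)
obs 5: x=0 → posterior Dirichlet(16/5, 12, 5/2, 12/5, 6)
obs 6: x=1 → posterior Dirichlet(16/5, 13, 5/2, 12/5, 6)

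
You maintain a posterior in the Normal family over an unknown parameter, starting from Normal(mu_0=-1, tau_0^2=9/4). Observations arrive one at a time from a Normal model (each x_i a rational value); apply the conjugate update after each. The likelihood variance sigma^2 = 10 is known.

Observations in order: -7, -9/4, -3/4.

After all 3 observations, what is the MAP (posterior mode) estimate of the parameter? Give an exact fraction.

-130/67

obs 1: x=-7 → posterior Normal(-103/49, 90/49)
obs 2: x=-9/4 → posterior Normal(-17/8, 45/29)
obs 3: x=-3/4 → posterior Normal(-130/67, 90/67)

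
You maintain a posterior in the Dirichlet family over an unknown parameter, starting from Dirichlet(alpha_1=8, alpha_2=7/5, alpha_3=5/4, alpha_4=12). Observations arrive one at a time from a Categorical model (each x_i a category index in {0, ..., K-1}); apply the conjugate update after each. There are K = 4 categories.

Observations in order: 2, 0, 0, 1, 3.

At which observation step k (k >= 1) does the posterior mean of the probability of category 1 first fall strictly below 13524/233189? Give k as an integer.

obs 1: x=2 → posterior Dirichlet(8, 7/5, 9/4, 12)
obs 2: x=0 → posterior Dirichlet(9, 7/5, 9/4, 12)
obs 3: x=0 → posterior Dirichlet(10, 7/5, 9/4, 12)
obs 4: x=1 → posterior Dirichlet(10, 12/5, 9/4, 12)
obs 5: x=3 → posterior Dirichlet(10, 12/5, 9/4, 13)

k = 2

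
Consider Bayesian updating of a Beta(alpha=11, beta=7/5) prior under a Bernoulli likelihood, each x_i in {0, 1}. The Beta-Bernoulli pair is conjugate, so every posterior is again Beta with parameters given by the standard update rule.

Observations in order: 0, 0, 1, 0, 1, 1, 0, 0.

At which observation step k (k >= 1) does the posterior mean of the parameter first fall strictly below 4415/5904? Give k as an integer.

k = 4

obs 1: x=0 → posterior Beta(11, 12/5)
obs 2: x=0 → posterior Beta(11, 17/5)
obs 3: x=1 → posterior Beta(12, 17/5)
obs 4: x=0 → posterior Beta(12, 22/5)
obs 5: x=1 → posterior Beta(13, 22/5)
obs 6: x=1 → posterior Beta(14, 22/5)
obs 7: x=0 → posterior Beta(14, 27/5)
obs 8: x=0 → posterior Beta(14, 32/5)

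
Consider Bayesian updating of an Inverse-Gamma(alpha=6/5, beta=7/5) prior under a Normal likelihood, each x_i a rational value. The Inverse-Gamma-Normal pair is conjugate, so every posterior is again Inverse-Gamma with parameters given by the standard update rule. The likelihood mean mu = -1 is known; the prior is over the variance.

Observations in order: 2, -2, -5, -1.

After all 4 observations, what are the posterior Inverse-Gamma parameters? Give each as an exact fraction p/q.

obs 1: x=2 → posterior Inverse-Gamma(17/10, 59/10)
obs 2: x=-2 → posterior Inverse-Gamma(11/5, 32/5)
obs 3: x=-5 → posterior Inverse-Gamma(27/10, 72/5)
obs 4: x=-1 → posterior Inverse-Gamma(16/5, 72/5)

alpha=16/5, beta=72/5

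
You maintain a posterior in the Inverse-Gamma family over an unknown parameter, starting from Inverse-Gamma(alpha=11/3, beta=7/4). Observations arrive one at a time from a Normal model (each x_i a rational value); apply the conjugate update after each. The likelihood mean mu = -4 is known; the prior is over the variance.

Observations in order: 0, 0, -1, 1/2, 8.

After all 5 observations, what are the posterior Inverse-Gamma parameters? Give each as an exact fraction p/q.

alpha=37/6, beta=835/8

obs 1: x=0 → posterior Inverse-Gamma(25/6, 39/4)
obs 2: x=0 → posterior Inverse-Gamma(14/3, 71/4)
obs 3: x=-1 → posterior Inverse-Gamma(31/6, 89/4)
obs 4: x=1/2 → posterior Inverse-Gamma(17/3, 259/8)
obs 5: x=8 → posterior Inverse-Gamma(37/6, 835/8)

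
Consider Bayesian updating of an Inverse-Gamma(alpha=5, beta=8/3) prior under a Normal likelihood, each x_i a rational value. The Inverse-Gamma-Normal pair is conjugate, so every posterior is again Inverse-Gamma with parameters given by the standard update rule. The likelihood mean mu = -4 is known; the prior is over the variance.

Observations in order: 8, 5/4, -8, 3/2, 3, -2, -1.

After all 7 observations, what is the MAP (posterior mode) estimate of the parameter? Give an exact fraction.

obs 1: x=8 → posterior Inverse-Gamma(11/2, 224/3)
obs 2: x=5/4 → posterior Inverse-Gamma(6, 8491/96)
obs 3: x=-8 → posterior Inverse-Gamma(13/2, 9259/96)
obs 4: x=3/2 → posterior Inverse-Gamma(7, 10711/96)
obs 5: x=3 → posterior Inverse-Gamma(15/2, 13063/96)
obs 6: x=-2 → posterior Inverse-Gamma(8, 13255/96)
obs 7: x=-1 → posterior Inverse-Gamma(17/2, 13687/96)

13687/912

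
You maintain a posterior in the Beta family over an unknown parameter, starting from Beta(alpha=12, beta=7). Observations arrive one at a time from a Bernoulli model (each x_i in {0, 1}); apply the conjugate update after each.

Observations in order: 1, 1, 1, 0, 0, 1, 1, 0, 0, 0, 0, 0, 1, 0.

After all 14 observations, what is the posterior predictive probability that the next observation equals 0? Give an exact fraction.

obs 1: x=1 → posterior Beta(13, 7)
obs 2: x=1 → posterior Beta(14, 7)
obs 3: x=1 → posterior Beta(15, 7)
obs 4: x=0 → posterior Beta(15, 8)
obs 5: x=0 → posterior Beta(15, 9)
obs 6: x=1 → posterior Beta(16, 9)
obs 7: x=1 → posterior Beta(17, 9)
obs 8: x=0 → posterior Beta(17, 10)
obs 9: x=0 → posterior Beta(17, 11)
obs 10: x=0 → posterior Beta(17, 12)
obs 11: x=0 → posterior Beta(17, 13)
obs 12: x=0 → posterior Beta(17, 14)
obs 13: x=1 → posterior Beta(18, 14)
obs 14: x=0 → posterior Beta(18, 15)

5/11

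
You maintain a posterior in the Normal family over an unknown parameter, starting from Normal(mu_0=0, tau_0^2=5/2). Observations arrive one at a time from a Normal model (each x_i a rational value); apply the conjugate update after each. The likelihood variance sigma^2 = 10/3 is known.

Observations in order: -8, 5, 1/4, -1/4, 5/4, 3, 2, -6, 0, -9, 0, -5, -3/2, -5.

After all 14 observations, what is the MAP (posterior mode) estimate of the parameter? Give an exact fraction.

obs 1: x=-8 → posterior Normal(-24/7, 10/7)
obs 2: x=5 → posterior Normal(-9/10, 1)
obs 3: x=1/4 → posterior Normal(-33/52, 10/13)
obs 4: x=-1/4 → posterior Normal(-9/16, 5/8)
obs 5: x=5/4 → posterior Normal(-21/76, 10/19)
obs 6: x=3 → posterior Normal(15/88, 5/11)
obs 7: x=2 → posterior Normal(39/100, 2/5)
obs 8: x=-6 → posterior Normal(-33/112, 5/14)
obs 9: x=0 → posterior Normal(-33/124, 10/31)
obs 10: x=-9 → posterior Normal(-141/136, 5/17)
obs 11: x=0 → posterior Normal(-141/148, 10/37)
obs 12: x=-5 → posterior Normal(-201/160, 1/4)
obs 13: x=-3/2 → posterior Normal(-219/172, 10/43)
obs 14: x=-5 → posterior Normal(-279/184, 5/23)

-279/184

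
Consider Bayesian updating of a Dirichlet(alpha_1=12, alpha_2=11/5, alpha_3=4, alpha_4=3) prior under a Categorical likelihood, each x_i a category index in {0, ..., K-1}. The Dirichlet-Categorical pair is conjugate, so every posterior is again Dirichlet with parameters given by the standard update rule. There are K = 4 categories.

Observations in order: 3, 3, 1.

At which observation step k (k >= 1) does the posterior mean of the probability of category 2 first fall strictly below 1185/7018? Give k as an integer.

k = 3

obs 1: x=3 → posterior Dirichlet(12, 11/5, 4, 4)
obs 2: x=3 → posterior Dirichlet(12, 11/5, 4, 5)
obs 3: x=1 → posterior Dirichlet(12, 16/5, 4, 5)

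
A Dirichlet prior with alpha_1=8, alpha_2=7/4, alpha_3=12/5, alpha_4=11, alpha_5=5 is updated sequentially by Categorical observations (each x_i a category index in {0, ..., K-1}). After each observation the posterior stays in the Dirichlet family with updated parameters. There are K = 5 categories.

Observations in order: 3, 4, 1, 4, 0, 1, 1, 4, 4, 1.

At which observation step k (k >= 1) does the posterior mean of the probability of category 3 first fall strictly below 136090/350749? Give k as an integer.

k = 3

obs 1: x=3 → posterior Dirichlet(8, 7/4, 12/5, 12, 5)
obs 2: x=4 → posterior Dirichlet(8, 7/4, 12/5, 12, 6)
obs 3: x=1 → posterior Dirichlet(8, 11/4, 12/5, 12, 6)
obs 4: x=4 → posterior Dirichlet(8, 11/4, 12/5, 12, 7)
obs 5: x=0 → posterior Dirichlet(9, 11/4, 12/5, 12, 7)
obs 6: x=1 → posterior Dirichlet(9, 15/4, 12/5, 12, 7)
obs 7: x=1 → posterior Dirichlet(9, 19/4, 12/5, 12, 7)
obs 8: x=4 → posterior Dirichlet(9, 19/4, 12/5, 12, 8)
obs 9: x=4 → posterior Dirichlet(9, 19/4, 12/5, 12, 9)
obs 10: x=1 → posterior Dirichlet(9, 23/4, 12/5, 12, 9)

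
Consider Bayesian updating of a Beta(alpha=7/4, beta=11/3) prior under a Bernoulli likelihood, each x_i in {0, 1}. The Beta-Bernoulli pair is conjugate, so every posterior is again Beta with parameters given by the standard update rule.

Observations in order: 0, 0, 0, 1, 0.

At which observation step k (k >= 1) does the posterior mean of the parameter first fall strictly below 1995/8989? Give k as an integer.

obs 1: x=0 → posterior Beta(7/4, 14/3)
obs 2: x=0 → posterior Beta(7/4, 17/3)
obs 3: x=0 → posterior Beta(7/4, 20/3)
obs 4: x=1 → posterior Beta(11/4, 20/3)
obs 5: x=0 → posterior Beta(11/4, 23/3)

k = 3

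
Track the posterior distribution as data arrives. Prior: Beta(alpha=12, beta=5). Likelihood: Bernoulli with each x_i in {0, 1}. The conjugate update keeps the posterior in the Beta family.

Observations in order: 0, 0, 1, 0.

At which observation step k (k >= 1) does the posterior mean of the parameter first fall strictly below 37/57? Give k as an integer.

k = 2

obs 1: x=0 → posterior Beta(12, 6)
obs 2: x=0 → posterior Beta(12, 7)
obs 3: x=1 → posterior Beta(13, 7)
obs 4: x=0 → posterior Beta(13, 8)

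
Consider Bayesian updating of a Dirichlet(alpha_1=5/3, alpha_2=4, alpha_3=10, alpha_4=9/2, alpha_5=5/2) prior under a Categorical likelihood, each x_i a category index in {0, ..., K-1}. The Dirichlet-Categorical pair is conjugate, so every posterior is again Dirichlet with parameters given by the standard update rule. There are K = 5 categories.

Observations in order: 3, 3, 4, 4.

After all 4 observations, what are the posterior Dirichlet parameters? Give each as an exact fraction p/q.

alpha_1=5/3, alpha_2=4, alpha_3=10, alpha_4=13/2, alpha_5=9/2

obs 1: x=3 → posterior Dirichlet(5/3, 4, 10, 11/2, 5/2)
obs 2: x=3 → posterior Dirichlet(5/3, 4, 10, 13/2, 5/2)
obs 3: x=4 → posterior Dirichlet(5/3, 4, 10, 13/2, 7/2)
obs 4: x=4 → posterior Dirichlet(5/3, 4, 10, 13/2, 9/2)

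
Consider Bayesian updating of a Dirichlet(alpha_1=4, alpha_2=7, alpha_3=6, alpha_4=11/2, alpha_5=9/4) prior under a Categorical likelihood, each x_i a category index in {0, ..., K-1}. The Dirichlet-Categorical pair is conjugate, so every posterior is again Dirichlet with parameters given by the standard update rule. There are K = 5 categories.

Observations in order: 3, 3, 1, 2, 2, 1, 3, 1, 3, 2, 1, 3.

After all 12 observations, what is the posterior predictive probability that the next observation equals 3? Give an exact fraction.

2/7

obs 1: x=3 → posterior Dirichlet(4, 7, 6, 13/2, 9/4)
obs 2: x=3 → posterior Dirichlet(4, 7, 6, 15/2, 9/4)
obs 3: x=1 → posterior Dirichlet(4, 8, 6, 15/2, 9/4)
obs 4: x=2 → posterior Dirichlet(4, 8, 7, 15/2, 9/4)
obs 5: x=2 → posterior Dirichlet(4, 8, 8, 15/2, 9/4)
obs 6: x=1 → posterior Dirichlet(4, 9, 8, 15/2, 9/4)
obs 7: x=3 → posterior Dirichlet(4, 9, 8, 17/2, 9/4)
obs 8: x=1 → posterior Dirichlet(4, 10, 8, 17/2, 9/4)
obs 9: x=3 → posterior Dirichlet(4, 10, 8, 19/2, 9/4)
obs 10: x=2 → posterior Dirichlet(4, 10, 9, 19/2, 9/4)
obs 11: x=1 → posterior Dirichlet(4, 11, 9, 19/2, 9/4)
obs 12: x=3 → posterior Dirichlet(4, 11, 9, 21/2, 9/4)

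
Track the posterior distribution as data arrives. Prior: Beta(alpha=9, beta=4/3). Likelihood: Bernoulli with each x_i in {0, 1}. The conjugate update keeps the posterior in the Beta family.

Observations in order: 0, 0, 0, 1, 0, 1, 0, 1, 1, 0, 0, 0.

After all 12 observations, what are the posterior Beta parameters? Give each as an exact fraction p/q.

alpha=13, beta=28/3

obs 1: x=0 → posterior Beta(9, 7/3)
obs 2: x=0 → posterior Beta(9, 10/3)
obs 3: x=0 → posterior Beta(9, 13/3)
obs 4: x=1 → posterior Beta(10, 13/3)
obs 5: x=0 → posterior Beta(10, 16/3)
obs 6: x=1 → posterior Beta(11, 16/3)
obs 7: x=0 → posterior Beta(11, 19/3)
obs 8: x=1 → posterior Beta(12, 19/3)
obs 9: x=1 → posterior Beta(13, 19/3)
obs 10: x=0 → posterior Beta(13, 22/3)
obs 11: x=0 → posterior Beta(13, 25/3)
obs 12: x=0 → posterior Beta(13, 28/3)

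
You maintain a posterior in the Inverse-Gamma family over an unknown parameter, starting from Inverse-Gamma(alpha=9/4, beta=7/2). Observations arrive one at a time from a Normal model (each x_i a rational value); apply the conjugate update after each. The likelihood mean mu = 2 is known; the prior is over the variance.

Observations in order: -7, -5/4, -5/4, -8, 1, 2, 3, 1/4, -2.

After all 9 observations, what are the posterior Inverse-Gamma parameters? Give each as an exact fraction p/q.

obs 1: x=-7 → posterior Inverse-Gamma(11/4, 44)
obs 2: x=-5/4 → posterior Inverse-Gamma(13/4, 1577/32)
obs 3: x=-5/4 → posterior Inverse-Gamma(15/4, 873/16)
obs 4: x=-8 → posterior Inverse-Gamma(17/4, 1673/16)
obs 5: x=1 → posterior Inverse-Gamma(19/4, 1681/16)
obs 6: x=2 → posterior Inverse-Gamma(21/4, 1681/16)
obs 7: x=3 → posterior Inverse-Gamma(23/4, 1689/16)
obs 8: x=1/4 → posterior Inverse-Gamma(25/4, 3427/32)
obs 9: x=-2 → posterior Inverse-Gamma(27/4, 3683/32)

alpha=27/4, beta=3683/32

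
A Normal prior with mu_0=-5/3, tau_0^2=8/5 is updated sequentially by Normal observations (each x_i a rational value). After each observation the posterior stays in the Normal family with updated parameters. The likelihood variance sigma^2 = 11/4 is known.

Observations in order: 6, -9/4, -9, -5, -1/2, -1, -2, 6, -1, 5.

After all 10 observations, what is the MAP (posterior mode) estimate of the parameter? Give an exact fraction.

-127/225

obs 1: x=6 → posterior Normal(301/261, 88/87)
obs 2: x=-9/4 → posterior Normal(5/21, 88/119)
obs 3: x=-9 → posterior Normal(-779/453, 88/151)
obs 4: x=-5 → posterior Normal(-1259/549, 88/183)
obs 5: x=-1/2 → posterior Normal(-1307/645, 88/215)
obs 6: x=-1 → posterior Normal(-1403/741, 88/247)
obs 7: x=-2 → posterior Normal(-1595/837, 88/279)
obs 8: x=6 → posterior Normal(-1019/933, 88/311)
obs 9: x=-1 → posterior Normal(-1115/1029, 88/343)
obs 10: x=5 → posterior Normal(-127/225, 88/375)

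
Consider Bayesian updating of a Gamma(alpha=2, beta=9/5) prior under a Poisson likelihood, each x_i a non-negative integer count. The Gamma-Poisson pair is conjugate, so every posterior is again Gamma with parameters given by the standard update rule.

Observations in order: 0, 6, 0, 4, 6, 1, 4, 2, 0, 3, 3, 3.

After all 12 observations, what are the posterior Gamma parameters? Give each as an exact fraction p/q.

alpha=34, beta=69/5

obs 1: x=0 → posterior Gamma(2, 14/5)
obs 2: x=6 → posterior Gamma(8, 19/5)
obs 3: x=0 → posterior Gamma(8, 24/5)
obs 4: x=4 → posterior Gamma(12, 29/5)
obs 5: x=6 → posterior Gamma(18, 34/5)
obs 6: x=1 → posterior Gamma(19, 39/5)
obs 7: x=4 → posterior Gamma(23, 44/5)
obs 8: x=2 → posterior Gamma(25, 49/5)
obs 9: x=0 → posterior Gamma(25, 54/5)
obs 10: x=3 → posterior Gamma(28, 59/5)
obs 11: x=3 → posterior Gamma(31, 64/5)
obs 12: x=3 → posterior Gamma(34, 69/5)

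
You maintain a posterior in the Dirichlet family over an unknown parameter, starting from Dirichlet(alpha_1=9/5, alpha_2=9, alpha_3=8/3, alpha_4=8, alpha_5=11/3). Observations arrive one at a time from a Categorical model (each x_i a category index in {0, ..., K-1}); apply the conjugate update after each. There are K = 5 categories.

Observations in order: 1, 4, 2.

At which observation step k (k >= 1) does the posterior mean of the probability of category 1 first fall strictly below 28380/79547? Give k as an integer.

obs 1: x=1 → posterior Dirichlet(9/5, 10, 8/3, 8, 11/3)
obs 2: x=4 → posterior Dirichlet(9/5, 10, 8/3, 8, 14/3)
obs 3: x=2 → posterior Dirichlet(9/5, 10, 11/3, 8, 14/3)

k = 3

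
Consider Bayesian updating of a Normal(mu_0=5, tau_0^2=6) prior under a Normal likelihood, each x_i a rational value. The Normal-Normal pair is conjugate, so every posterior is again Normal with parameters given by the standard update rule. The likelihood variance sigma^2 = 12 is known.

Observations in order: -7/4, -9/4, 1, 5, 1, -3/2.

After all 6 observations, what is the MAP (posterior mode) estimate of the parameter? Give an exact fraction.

23/16

obs 1: x=-7/4 → posterior Normal(11/4, 4)
obs 2: x=-9/4 → posterior Normal(3/2, 3)
obs 3: x=1 → posterior Normal(7/5, 12/5)
obs 4: x=5 → posterior Normal(2, 2)
obs 5: x=1 → posterior Normal(13/7, 12/7)
obs 6: x=-3/2 → posterior Normal(23/16, 3/2)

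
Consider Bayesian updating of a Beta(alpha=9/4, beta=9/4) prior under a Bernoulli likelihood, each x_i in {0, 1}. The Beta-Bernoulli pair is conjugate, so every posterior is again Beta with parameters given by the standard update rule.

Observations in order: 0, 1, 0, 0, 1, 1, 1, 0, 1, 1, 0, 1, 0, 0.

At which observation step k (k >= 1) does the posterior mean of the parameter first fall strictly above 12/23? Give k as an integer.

obs 1: x=0 → posterior Beta(9/4, 13/4)
obs 2: x=1 → posterior Beta(13/4, 13/4)
obs 3: x=0 → posterior Beta(13/4, 17/4)
obs 4: x=0 → posterior Beta(13/4, 21/4)
obs 5: x=1 → posterior Beta(17/4, 21/4)
obs 6: x=1 → posterior Beta(21/4, 21/4)
obs 7: x=1 → posterior Beta(25/4, 21/4)
obs 8: x=0 → posterior Beta(25/4, 25/4)
obs 9: x=1 → posterior Beta(29/4, 25/4)
obs 10: x=1 → posterior Beta(33/4, 25/4)
obs 11: x=0 → posterior Beta(33/4, 29/4)
obs 12: x=1 → posterior Beta(37/4, 29/4)
obs 13: x=0 → posterior Beta(37/4, 33/4)
obs 14: x=0 → posterior Beta(37/4, 37/4)

k = 7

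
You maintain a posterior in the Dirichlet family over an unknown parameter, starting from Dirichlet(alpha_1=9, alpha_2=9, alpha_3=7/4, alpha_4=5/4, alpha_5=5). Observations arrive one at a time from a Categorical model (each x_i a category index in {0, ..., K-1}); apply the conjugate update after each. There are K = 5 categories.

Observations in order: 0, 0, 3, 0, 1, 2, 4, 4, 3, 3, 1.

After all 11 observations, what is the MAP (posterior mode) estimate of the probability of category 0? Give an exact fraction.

11/32

obs 1: x=0 → posterior Dirichlet(10, 9, 7/4, 5/4, 5)
obs 2: x=0 → posterior Dirichlet(11, 9, 7/4, 5/4, 5)
obs 3: x=3 → posterior Dirichlet(11, 9, 7/4, 9/4, 5)
obs 4: x=0 → posterior Dirichlet(12, 9, 7/4, 9/4, 5)
obs 5: x=1 → posterior Dirichlet(12, 10, 7/4, 9/4, 5)
obs 6: x=2 → posterior Dirichlet(12, 10, 11/4, 9/4, 5)
obs 7: x=4 → posterior Dirichlet(12, 10, 11/4, 9/4, 6)
obs 8: x=4 → posterior Dirichlet(12, 10, 11/4, 9/4, 7)
obs 9: x=3 → posterior Dirichlet(12, 10, 11/4, 13/4, 7)
obs 10: x=3 → posterior Dirichlet(12, 10, 11/4, 17/4, 7)
obs 11: x=1 → posterior Dirichlet(12, 11, 11/4, 17/4, 7)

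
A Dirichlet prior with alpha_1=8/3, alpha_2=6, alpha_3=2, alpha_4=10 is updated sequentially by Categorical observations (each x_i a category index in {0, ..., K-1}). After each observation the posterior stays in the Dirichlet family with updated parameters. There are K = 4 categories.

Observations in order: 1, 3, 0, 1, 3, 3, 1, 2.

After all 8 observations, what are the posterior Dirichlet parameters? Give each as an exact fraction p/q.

obs 1: x=1 → posterior Dirichlet(8/3, 7, 2, 10)
obs 2: x=3 → posterior Dirichlet(8/3, 7, 2, 11)
obs 3: x=0 → posterior Dirichlet(11/3, 7, 2, 11)
obs 4: x=1 → posterior Dirichlet(11/3, 8, 2, 11)
obs 5: x=3 → posterior Dirichlet(11/3, 8, 2, 12)
obs 6: x=3 → posterior Dirichlet(11/3, 8, 2, 13)
obs 7: x=1 → posterior Dirichlet(11/3, 9, 2, 13)
obs 8: x=2 → posterior Dirichlet(11/3, 9, 3, 13)

alpha_1=11/3, alpha_2=9, alpha_3=3, alpha_4=13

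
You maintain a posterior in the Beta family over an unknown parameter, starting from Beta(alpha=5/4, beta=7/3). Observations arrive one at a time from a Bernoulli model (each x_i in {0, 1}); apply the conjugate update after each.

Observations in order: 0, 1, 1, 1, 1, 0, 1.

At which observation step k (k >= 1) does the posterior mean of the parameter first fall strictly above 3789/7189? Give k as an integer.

k = 4

obs 1: x=0 → posterior Beta(5/4, 10/3)
obs 2: x=1 → posterior Beta(9/4, 10/3)
obs 3: x=1 → posterior Beta(13/4, 10/3)
obs 4: x=1 → posterior Beta(17/4, 10/3)
obs 5: x=1 → posterior Beta(21/4, 10/3)
obs 6: x=0 → posterior Beta(21/4, 13/3)
obs 7: x=1 → posterior Beta(25/4, 13/3)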